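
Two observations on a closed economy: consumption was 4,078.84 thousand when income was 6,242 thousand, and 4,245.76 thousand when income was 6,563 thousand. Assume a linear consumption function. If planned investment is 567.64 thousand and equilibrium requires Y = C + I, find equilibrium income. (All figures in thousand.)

Y = 2918

MPC = (4245.76 − 4078.84)/(6563 − 6242) = 166.92/321 = 0.52
a = 4078.84 − 0.52(6242) = 833
Equilibrium: Y = 833 + 0.52Y + 567.64
0.48Y = 1400.64, so Y = 1400.64/0.48 = 2918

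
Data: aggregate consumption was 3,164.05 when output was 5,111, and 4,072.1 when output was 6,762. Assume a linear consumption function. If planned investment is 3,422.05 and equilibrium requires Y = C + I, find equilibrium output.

Y = 8389

MPC = (4072.1 − 3164.05)/(6762 − 5111) = 908.05/1651 = 0.55
a = 3164.05 − 0.55(5111) = 353
Equilibrium: Y = 353 + 0.55Y + 3422.05
0.45Y = 3775.05, so Y = 3775.05/0.45 = 8389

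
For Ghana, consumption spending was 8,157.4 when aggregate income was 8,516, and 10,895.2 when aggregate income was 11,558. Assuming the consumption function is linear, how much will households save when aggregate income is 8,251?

S = 332.1

MPC = (10895.2 − 8157.4)/(11558 − 8516) = 2737.8/3042 = 0.9
a = 8157.4 − 0.9(8516) = 8157.4 − 7664.4 = 493
C = 493 + 0.9(8251) = 7918.9
S = 8251 − 7918.9 = 332.1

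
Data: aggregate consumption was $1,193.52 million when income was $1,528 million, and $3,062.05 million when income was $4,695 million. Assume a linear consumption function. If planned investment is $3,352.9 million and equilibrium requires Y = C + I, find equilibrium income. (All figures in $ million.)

Y = 8890

MPC = (3062.05 − 1193.52)/(4695 − 1528) = 1868.53/3167 = 0.59
a = 1193.52 − 0.59(1528) = 292
Equilibrium: Y = 292 + 0.59Y + 3352.9
0.41Y = 3644.9, so Y = 3644.9/0.41 = 8890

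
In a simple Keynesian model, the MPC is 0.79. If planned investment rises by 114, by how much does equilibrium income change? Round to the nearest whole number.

ΔY ≈ 543

The multiplier is 1/(1 − MPC) = 1/0.21.
ΔY = 114/0.21 = 542.86 ≈ 543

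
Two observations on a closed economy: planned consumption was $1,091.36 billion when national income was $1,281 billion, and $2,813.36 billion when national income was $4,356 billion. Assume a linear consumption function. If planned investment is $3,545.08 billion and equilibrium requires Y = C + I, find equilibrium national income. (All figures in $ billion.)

Y = 8907

MPC = (2813.36 − 1091.36)/(4356 − 1281) = 1722/3075 = 0.56
a = 1091.36 − 0.56(1281) = 374
Equilibrium: Y = 374 + 0.56Y + 3545.08
0.44Y = 3919.08, so Y = 3919.08/0.44 = 8907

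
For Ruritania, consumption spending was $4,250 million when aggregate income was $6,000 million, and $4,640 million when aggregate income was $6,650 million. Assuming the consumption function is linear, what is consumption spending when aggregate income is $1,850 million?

MPC = (4640 − 4250)/(6650 − 6000) = 390/650 = 0.6
a = 4250 − 0.6(6000) = 4250 − 3600 = 650
C = 650 + 0.6(1850) = 650 + 1110 = 1760

C = 1760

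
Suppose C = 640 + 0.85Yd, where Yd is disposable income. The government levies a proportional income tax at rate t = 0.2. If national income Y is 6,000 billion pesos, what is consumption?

Yd = (1 − 0.2)(6000) = 0.8(6000) = 4800
C = 640 + 0.85(4800) = 640 + 4080 = 4720

C = 4720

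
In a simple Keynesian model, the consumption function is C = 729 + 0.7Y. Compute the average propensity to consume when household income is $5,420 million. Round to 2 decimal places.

C = 729 + 0.7(5420) = 4523
APC = C/Y = 4523/5420 = 0.83

APC = 0.83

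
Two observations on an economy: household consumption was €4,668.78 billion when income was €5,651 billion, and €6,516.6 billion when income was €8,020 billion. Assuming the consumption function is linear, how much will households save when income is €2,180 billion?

S = 218.6

MPC = (6516.6 − 4668.78)/(8020 − 5651) = 1847.82/2369 = 0.78
a = 4668.78 − 0.78(5651) = 4668.78 − 4407.78 = 261
C = 261 + 0.78(2180) = 1961.4
S = 2180 − 1961.4 = 218.6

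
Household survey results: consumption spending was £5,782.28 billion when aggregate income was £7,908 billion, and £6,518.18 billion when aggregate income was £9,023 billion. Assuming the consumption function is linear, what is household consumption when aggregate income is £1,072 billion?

MPC = (6518.18 − 5782.28)/(9023 − 7908) = 735.9/1115 = 0.66
a = 5782.28 − 0.66(7908) = 5782.28 − 5219.28 = 563
C = 563 + 0.66(1072) = 563 + 707.52 = 1270.52

C = 1270.52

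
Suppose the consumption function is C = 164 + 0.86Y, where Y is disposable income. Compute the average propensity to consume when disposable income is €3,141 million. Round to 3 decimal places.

C = 164 + 0.86(3141) = 2865.26
APC = C/Y = 2865.26/3141 = 0.912

APC = 0.912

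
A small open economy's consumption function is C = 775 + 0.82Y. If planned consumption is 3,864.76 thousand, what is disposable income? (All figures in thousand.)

Y = 3768

775 + 0.82Y = 3864.76
0.82Y = 3089.76, so Y = 3089.76/0.82 = 3768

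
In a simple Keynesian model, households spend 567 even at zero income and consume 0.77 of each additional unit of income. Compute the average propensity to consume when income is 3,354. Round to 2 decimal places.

APC = 0.94

C = 567 + 0.77(3354) = 3149.58
APC = C/Y = 3149.58/3354 = 0.94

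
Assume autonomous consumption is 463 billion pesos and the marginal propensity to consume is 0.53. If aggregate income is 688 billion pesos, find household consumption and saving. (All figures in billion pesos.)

C = 463 + 0.53(688) = 463 + 364.64 = 827.64
S = Y − C = 688 − 827.64 = -139.64

C = 827.64; S = -139.64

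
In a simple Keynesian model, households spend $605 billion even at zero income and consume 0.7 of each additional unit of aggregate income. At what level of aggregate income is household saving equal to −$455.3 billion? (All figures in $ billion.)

Y = 499

S = Y − C = -605 + 0.3Y
-605 + 0.3Y = -455.3, so 0.3Y = 149.7 and Y = 499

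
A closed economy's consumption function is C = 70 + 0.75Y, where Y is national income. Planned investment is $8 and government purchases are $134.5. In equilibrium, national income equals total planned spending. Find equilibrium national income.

Y = 850

Y = C + I + G = 70 + 0.75Y + 8 + 134.5
Y − 0.75Y = 212.5
0.25Y = 212.5, so Y = 212.5/0.25 = 850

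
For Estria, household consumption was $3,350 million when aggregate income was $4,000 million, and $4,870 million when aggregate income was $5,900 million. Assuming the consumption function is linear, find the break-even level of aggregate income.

Y = 750

MPC = (4870 − 3350)/(5900 − 4000) = 1520/1900 = 0.8
a = 3350 − 0.8(4000) = 3350 − 3200 = 150
Break-even: Y = a/(1−MPC) = 150/0.2 = 750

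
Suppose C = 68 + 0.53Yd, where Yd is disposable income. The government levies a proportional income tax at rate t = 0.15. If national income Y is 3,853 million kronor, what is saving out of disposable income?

S = 1471.2735

Yd = (1 − 0.15)(3853) = 0.85(3853) = 3275.05
C = 68 + 0.53(3275.05) = 68 + 1735.7765 = 1803.7765
S = Yd − C = 3275.05 − 1803.7765 = 1471.2735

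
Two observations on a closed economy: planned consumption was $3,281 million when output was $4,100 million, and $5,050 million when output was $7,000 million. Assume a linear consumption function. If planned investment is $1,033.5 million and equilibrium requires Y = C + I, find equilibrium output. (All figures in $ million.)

Y = 4650

MPC = (5050 − 3281)/(7000 − 4100) = 1769/2900 = 0.61
a = 3281 − 0.61(4100) = 780
Equilibrium: Y = 780 + 0.61Y + 1033.5
0.39Y = 1813.5, so Y = 1813.5/0.39 = 4650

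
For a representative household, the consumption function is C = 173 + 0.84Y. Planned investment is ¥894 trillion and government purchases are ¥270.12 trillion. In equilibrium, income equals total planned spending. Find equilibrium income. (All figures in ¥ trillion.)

Y = C + I + G = 173 + 0.84Y + 894 + 270.12
Y − 0.84Y = 1337.12
0.16Y = 1337.12, so Y = 1337.12/0.16 = 8357

Y = 8357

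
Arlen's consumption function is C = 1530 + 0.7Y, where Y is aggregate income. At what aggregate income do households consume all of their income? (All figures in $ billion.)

At break-even, C = Y: 1530 + 0.7Y = Y
0.3Y = 1530, so Y = 1530/0.3 = 5100

Y = 5100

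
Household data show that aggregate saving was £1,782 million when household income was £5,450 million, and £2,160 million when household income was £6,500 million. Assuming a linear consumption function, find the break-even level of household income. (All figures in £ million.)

Y = 500

MPS = ΔS/ΔY = (2160 − 1782)/(6500 − 5450) = 378/1050 = 0.36
MPC = 1 − MPS = 0.64
From S(5450) = 1782: −a + 0.36(5450) = 1782, so a = 1962 − 1782 = 180
Break-even (S = 0): Y = a/MPS = 180/0.36 = 500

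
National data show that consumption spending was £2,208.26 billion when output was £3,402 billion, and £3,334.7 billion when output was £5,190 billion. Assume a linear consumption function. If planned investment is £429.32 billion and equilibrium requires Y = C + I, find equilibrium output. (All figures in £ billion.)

MPC = (3334.7 − 2208.26)/(5190 − 3402) = 1126.44/1788 = 0.63
a = 2208.26 − 0.63(3402) = 65
Equilibrium: Y = 65 + 0.63Y + 429.32
0.37Y = 494.32, so Y = 494.32/0.37 = 1336

Y = 1336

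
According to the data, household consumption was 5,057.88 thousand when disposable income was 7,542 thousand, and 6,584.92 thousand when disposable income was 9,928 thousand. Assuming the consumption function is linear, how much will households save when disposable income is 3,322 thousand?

MPC = (6584.92 − 5057.88)/(9928 − 7542) = 1527.04/2386 = 0.64
a = 5057.88 − 0.64(7542) = 5057.88 − 4826.88 = 231
C = 231 + 0.64(3322) = 2357.08
S = 3322 − 2357.08 = 964.92

S = 964.92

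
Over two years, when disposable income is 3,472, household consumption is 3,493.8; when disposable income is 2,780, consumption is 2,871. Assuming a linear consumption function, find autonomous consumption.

a = 369

MPC = ΔC/ΔY = (3493.8 − 2871)/(3472 − 2780) = 622.8/692 = 0.9
a = C − MPC·Y = 2871 − 0.9(2780) = 2871 − 2502 = 369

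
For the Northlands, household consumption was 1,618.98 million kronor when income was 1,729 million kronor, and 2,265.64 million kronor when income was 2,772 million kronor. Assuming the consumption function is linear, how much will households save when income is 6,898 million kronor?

MPC = (2265.64 − 1618.98)/(2772 − 1729) = 646.66/1043 = 0.62
a = 1618.98 − 0.62(1729) = 1618.98 − 1071.98 = 547
C = 547 + 0.62(6898) = 4823.76
S = 6898 − 4823.76 = 2074.24

S = 2074.24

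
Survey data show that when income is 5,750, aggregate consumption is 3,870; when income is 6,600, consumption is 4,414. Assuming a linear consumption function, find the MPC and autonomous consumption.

MPC = ΔC/ΔY = (4414 − 3870)/(6600 − 5750) = 544/850 = 0.64
a = C − MPC·Y = 3870 − 0.64(5750) = 3870 − 3680 = 190

MPC = 0.64; a = 190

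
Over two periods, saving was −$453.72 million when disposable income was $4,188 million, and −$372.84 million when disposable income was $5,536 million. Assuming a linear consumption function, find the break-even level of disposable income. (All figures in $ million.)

MPS = ΔS/ΔY = (-372.84 − (-453.72))/(5536 − 4188) = 80.88/1348 = 0.06
MPC = 1 − MPS = 0.94
From S(4188) = -453.72: −a + 0.06(4188) = -453.72, so a = 251.28 − (-453.72) = 705
Break-even (S = 0): Y = a/MPS = 705/0.06 = 11750

Y = 11750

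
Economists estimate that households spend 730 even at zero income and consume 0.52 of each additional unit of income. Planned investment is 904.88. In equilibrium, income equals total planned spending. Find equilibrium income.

Y = 3406

Y = C + I = 730 + 0.52Y + 904.88
Y − 0.52Y = 1634.88
0.48Y = 1634.88, so Y = 1634.88/0.48 = 3406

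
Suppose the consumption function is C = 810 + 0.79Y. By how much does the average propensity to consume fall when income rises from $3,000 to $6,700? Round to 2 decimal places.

ΔAPC = 0.15

At Y = 3000: C = 810 + 0.79(3000) = 3180, APC = 3180/3000 = 1.060
At Y = 6700: C = 6103, APC = 6103/6700 = 0.911
Fall in APC = 1.060 − 0.911 = 0.149 ≈ 0.15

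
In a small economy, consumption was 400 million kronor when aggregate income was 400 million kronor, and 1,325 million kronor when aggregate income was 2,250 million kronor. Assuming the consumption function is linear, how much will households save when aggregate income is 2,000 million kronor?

MPC = (1325 − 400)/(2250 − 400) = 925/1850 = 0.5
a = 400 − 0.5(400) = 400 − 200 = 200
C = 200 + 0.5(2000) = 1200
S = 2000 − 1200 = 800

S = 800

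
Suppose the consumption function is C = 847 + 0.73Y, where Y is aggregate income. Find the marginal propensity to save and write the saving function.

MPS = 0.27; S = -847 + 0.27Y

MPS = 1 − MPC = 1 − 0.73 = 0.27
S = Y − C = -847 + 0.27Y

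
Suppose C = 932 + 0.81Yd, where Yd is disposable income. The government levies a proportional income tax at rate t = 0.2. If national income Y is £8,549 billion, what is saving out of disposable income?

S = 367.448

Yd = (1 − 0.2)(8549) = 0.8(8549) = 6839.2
C = 932 + 0.81(6839.2) = 932 + 5539.752 = 6471.752
S = Yd − C = 6839.2 − 6471.752 = 367.448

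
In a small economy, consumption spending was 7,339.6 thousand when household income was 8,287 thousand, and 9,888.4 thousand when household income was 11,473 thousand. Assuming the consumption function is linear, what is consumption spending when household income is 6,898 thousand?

C = 6228.4

MPC = (9888.4 − 7339.6)/(11473 − 8287) = 2548.8/3186 = 0.8
a = 7339.6 − 0.8(8287) = 7339.6 − 6629.6 = 710
C = 710 + 0.8(6898) = 710 + 5518.4 = 6228.4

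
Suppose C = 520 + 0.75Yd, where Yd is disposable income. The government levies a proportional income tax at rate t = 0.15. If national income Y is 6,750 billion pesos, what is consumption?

C = 4823.125

Yd = (1 − 0.15)(6750) = 0.85(6750) = 5737.5
C = 520 + 0.75(5737.5) = 520 + 4303.125 = 4823.125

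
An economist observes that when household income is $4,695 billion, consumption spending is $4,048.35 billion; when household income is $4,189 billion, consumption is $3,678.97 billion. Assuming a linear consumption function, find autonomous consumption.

MPC = ΔC/ΔY = (4048.35 − 3678.97)/(4695 − 4189) = 369.38/506 = 0.73
a = C − MPC·Y = 3678.97 − 0.73(4189) = 3678.97 − 3057.97 = 621

a = 621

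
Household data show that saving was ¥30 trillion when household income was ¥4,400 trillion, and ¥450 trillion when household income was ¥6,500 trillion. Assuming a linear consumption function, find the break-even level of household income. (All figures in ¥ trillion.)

MPS = ΔS/ΔY = (450 − 30)/(6500 − 4400) = 420/2100 = 0.2
MPC = 1 − MPS = 0.8
From S(4400) = 30: −a + 0.2(4400) = 30, so a = 880 − 30 = 850
Break-even (S = 0): Y = a/MPS = 850/0.2 = 4250

Y = 4250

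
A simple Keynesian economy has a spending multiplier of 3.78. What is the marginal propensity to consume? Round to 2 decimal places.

k = 1/(1 − MPC), so 1 − MPC = 1/k = 1/3.78 = 0.2646
MPC = 1 − 0.2646 = 0.74

MPC = 0.74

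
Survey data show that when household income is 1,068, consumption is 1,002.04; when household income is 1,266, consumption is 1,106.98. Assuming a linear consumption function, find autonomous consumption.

a = 436

MPC = ΔC/ΔY = (1106.98 − 1002.04)/(1266 − 1068) = 104.94/198 = 0.53
a = C − MPC·Y = 1002.04 − 0.53(1068) = 1002.04 − 566.04 = 436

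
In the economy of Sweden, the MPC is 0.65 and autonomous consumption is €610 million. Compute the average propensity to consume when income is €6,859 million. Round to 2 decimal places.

APC = 0.74

C = 610 + 0.65(6859) = 5068.35
APC = C/Y = 5068.35/6859 = 0.74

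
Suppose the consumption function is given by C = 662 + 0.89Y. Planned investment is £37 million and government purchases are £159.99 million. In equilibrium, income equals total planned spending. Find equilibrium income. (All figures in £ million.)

Y = C + I + G = 662 + 0.89Y + 37 + 159.99
Y − 0.89Y = 858.99
0.11Y = 858.99, so Y = 858.99/0.11 = 7809

Y = 7809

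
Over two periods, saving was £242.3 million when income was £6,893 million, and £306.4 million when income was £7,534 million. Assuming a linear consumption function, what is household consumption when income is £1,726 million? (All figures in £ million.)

C = 2000.4

MPS = ΔS/ΔY = (306.4 − 242.3)/(7534 − 6893) = 64.1/641 = 0.1
MPC = 1 − MPS = 0.9
Autonomous saving = 242.3 − 0.1(6893) = -447, so a = 447
C = 447 + 0.9(1726) = 447 + 1553.4 = 2000.4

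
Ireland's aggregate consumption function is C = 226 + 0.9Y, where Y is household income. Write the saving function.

S = Y − C = Y − (226 + 0.9Y) = -226 + (1 − 0.9)Y

S = -226 + 0.1Y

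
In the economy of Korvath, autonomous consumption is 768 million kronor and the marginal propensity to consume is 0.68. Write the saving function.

S = -768 + 0.32Y

S = Y − C = Y − (768 + 0.68Y) = -768 + (1 − 0.68)Y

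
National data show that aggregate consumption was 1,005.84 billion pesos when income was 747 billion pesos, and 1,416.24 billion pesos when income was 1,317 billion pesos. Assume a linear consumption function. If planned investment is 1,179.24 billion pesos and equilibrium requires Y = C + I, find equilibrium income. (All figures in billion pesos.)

Y = 5883

MPC = (1416.24 − 1005.84)/(1317 − 747) = 410.4/570 = 0.72
a = 1005.84 − 0.72(747) = 468
Equilibrium: Y = 468 + 0.72Y + 1179.24
0.28Y = 1647.24, so Y = 1647.24/0.28 = 5883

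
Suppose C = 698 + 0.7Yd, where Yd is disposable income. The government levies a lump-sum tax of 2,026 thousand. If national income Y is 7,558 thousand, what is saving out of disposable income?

Yd = Y − T = 7558 − 2026 = 5532
C = 698 + 0.7(5532) = 698 + 3872.4 = 4570.4
S = Yd − C = 5532 − 4570.4 = 961.6

S = 961.6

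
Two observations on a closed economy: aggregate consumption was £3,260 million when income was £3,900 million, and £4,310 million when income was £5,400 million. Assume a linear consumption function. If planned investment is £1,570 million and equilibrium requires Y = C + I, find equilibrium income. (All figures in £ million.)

Y = 7000

MPC = (4310 − 3260)/(5400 − 3900) = 1050/1500 = 0.7
a = 3260 − 0.7(3900) = 530
Equilibrium: Y = 530 + 0.7Y + 1570
0.3Y = 2100, so Y = 2100/0.3 = 7000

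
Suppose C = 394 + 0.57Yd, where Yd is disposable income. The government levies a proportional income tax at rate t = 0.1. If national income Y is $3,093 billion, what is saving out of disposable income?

S = 802.991

Yd = (1 − 0.1)(3093) = 0.9(3093) = 2783.7
C = 394 + 0.57(2783.7) = 394 + 1586.709 = 1980.709
S = Yd − C = 2783.7 − 1980.709 = 802.991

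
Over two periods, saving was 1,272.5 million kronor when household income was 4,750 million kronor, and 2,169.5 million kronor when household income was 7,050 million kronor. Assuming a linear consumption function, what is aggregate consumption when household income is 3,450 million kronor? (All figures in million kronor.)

C = 2684.5

MPS = ΔS/ΔY = (2169.5 − 1272.5)/(7050 − 4750) = 897/2300 = 0.39
MPC = 1 − MPS = 0.61
Autonomous saving = 1272.5 − 0.39(4750) = -580, so a = 580
C = 580 + 0.61(3450) = 580 + 2104.5 = 2684.5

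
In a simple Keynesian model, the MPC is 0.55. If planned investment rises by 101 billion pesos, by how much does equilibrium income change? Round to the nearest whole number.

The multiplier is 1/(1 − MPC) = 1/0.45.
ΔY = 101/0.45 = 224.44 ≈ 224

ΔY ≈ 224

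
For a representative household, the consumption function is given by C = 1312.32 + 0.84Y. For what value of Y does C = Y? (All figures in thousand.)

At break-even, C = Y: 1312.32 + 0.84Y = Y
0.16Y = 1312.32, so Y = 1312.32/0.16 = 8202

Y = 8202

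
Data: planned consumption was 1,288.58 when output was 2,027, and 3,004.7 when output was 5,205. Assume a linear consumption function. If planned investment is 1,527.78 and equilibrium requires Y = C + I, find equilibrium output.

MPC = (3004.7 − 1288.58)/(5205 − 2027) = 1716.12/3178 = 0.54
a = 1288.58 − 0.54(2027) = 194
Equilibrium: Y = 194 + 0.54Y + 1527.78
0.46Y = 1721.78, so Y = 1721.78/0.46 = 3743

Y = 3743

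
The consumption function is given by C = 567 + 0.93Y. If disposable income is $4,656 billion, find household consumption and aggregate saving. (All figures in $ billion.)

C = 567 + 0.93(4656) = 567 + 4330.08 = 4897.08
S = Y − C = 4656 − 4897.08 = -241.08

C = 4897.08; S = -241.08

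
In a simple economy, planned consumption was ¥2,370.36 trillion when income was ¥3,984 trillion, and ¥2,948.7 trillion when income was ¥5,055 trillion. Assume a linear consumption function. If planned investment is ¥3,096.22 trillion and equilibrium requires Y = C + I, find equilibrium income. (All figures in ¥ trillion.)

MPC = (2948.7 − 2370.36)/(5055 − 3984) = 578.34/1071 = 0.54
a = 2370.36 − 0.54(3984) = 219
Equilibrium: Y = 219 + 0.54Y + 3096.22
0.46Y = 3315.22, so Y = 3315.22/0.46 = 7207

Y = 7207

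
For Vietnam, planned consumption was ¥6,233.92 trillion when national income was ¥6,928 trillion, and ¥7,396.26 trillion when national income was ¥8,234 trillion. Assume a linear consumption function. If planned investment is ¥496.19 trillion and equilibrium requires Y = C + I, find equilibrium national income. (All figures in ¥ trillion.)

MPC = (7396.26 − 6233.92)/(8234 − 6928) = 1162.34/1306 = 0.89
a = 6233.92 − 0.89(6928) = 68
Equilibrium: Y = 68 + 0.89Y + 496.19
0.11Y = 564.19, so Y = 564.19/0.11 = 5129

Y = 5129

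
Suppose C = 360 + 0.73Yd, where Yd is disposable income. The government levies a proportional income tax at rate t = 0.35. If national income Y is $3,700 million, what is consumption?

C = 2115.65

Yd = (1 − 0.35)(3700) = 0.65(3700) = 2405
C = 360 + 0.73(2405) = 360 + 1755.65 = 2115.65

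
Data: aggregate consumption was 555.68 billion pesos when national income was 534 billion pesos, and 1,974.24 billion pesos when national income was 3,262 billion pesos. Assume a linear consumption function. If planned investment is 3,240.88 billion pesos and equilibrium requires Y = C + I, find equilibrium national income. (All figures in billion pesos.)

MPC = (1974.24 − 555.68)/(3262 − 534) = 1418.56/2728 = 0.52
a = 555.68 − 0.52(534) = 278
Equilibrium: Y = 278 + 0.52Y + 3240.88
0.48Y = 3518.88, so Y = 3518.88/0.48 = 7331

Y = 7331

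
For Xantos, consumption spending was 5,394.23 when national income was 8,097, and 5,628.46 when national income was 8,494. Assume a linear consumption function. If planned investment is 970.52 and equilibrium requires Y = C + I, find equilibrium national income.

MPC = (5628.46 − 5394.23)/(8494 − 8097) = 234.23/397 = 0.59
a = 5394.23 − 0.59(8097) = 617
Equilibrium: Y = 617 + 0.59Y + 970.52
0.41Y = 1587.52, so Y = 1587.52/0.41 = 3872

Y = 3872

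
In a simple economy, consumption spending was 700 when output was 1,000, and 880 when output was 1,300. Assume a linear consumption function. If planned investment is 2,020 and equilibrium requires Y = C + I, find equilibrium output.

MPC = (880 − 700)/(1300 − 1000) = 180/300 = 0.6
a = 700 − 0.6(1000) = 100
Equilibrium: Y = 100 + 0.6Y + 2020
0.4Y = 2120, so Y = 2120/0.4 = 5300

Y = 5300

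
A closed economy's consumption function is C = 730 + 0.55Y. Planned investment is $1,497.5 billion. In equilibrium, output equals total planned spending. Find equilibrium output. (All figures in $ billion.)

Y = 4950

Y = C + I = 730 + 0.55Y + 1497.5
Y − 0.55Y = 2227.5
0.45Y = 2227.5, so Y = 2227.5/0.45 = 4950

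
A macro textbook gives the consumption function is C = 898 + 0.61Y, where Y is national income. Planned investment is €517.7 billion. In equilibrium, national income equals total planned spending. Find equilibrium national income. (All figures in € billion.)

Y = C + I = 898 + 0.61Y + 517.7
Y − 0.61Y = 1415.7
0.39Y = 1415.7, so Y = 1415.7/0.39 = 3630

Y = 3630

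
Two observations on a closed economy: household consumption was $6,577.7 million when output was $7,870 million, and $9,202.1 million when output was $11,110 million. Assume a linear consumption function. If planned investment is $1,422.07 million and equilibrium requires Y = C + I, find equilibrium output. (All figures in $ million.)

MPC = (9202.1 − 6577.7)/(11110 − 7870) = 2624.4/3240 = 0.81
a = 6577.7 − 0.81(7870) = 203
Equilibrium: Y = 203 + 0.81Y + 1422.07
0.19Y = 1625.07, so Y = 1625.07/0.19 = 8553

Y = 8553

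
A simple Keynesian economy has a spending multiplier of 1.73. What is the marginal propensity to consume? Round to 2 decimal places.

k = 1/(1 − MPC), so 1 − MPC = 1/k = 1/1.73 = 0.5780
MPC = 1 − 0.5780 = 0.42

MPC = 0.42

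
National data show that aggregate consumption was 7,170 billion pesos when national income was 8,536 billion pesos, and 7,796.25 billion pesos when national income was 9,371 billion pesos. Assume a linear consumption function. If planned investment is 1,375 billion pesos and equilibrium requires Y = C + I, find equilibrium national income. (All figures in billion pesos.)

Y = 8572

MPC = (7796.25 − 7170)/(9371 − 8536) = 626.25/835 = 0.75
a = 7170 − 0.75(8536) = 768
Equilibrium: Y = 768 + 0.75Y + 1375
0.25Y = 2143, so Y = 2143/0.25 = 8572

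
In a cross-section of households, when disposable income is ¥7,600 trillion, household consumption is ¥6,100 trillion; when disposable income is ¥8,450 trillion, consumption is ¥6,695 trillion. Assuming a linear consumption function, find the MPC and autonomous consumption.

MPC = ΔC/ΔY = (6695 − 6100)/(8450 − 7600) = 595/850 = 0.7
a = C − MPC·Y = 6100 − 0.7(7600) = 6100 − 5320 = 780

MPC = 0.7; a = 780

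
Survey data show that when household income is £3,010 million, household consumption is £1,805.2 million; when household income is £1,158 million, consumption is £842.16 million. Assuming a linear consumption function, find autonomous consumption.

MPC = ΔC/ΔY = (1805.2 − 842.16)/(3010 − 1158) = 963.04/1852 = 0.52
a = C − MPC·Y = 842.16 − 0.52(1158) = 842.16 − 602.16 = 240

a = 240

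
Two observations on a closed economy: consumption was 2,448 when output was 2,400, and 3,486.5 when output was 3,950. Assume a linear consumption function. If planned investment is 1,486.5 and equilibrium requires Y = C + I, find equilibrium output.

Y = 7050

MPC = (3486.5 − 2448)/(3950 − 2400) = 1038.5/1550 = 0.67
a = 2448 − 0.67(2400) = 840
Equilibrium: Y = 840 + 0.67Y + 1486.5
0.33Y = 2326.5, so Y = 2326.5/0.33 = 7050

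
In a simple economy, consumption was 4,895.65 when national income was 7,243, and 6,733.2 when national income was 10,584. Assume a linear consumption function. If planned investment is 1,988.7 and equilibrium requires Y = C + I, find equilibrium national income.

MPC = (6733.2 − 4895.65)/(10584 − 7243) = 1837.55/3341 = 0.55
a = 4895.65 − 0.55(7243) = 912
Equilibrium: Y = 912 + 0.55Y + 1988.7
0.45Y = 2900.7, so Y = 2900.7/0.45 = 6446

Y = 6446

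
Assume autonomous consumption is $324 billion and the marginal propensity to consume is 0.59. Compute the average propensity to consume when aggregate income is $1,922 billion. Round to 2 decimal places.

C = 324 + 0.59(1922) = 1457.98
APC = C/Y = 1457.98/1922 = 0.76

APC = 0.76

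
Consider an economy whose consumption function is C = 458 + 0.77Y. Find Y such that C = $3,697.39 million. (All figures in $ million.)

458 + 0.77Y = 3697.39
0.77Y = 3239.39, so Y = 3239.39/0.77 = 4207

Y = 4207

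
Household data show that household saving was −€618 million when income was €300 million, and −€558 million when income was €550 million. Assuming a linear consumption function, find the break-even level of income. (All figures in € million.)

MPS = ΔS/ΔY = (-558 − (-618))/(550 − 300) = 60/250 = 0.24
MPC = 1 − MPS = 0.76
From S(300) = -618: −a + 0.24(300) = -618, so a = 72 − (-618) = 690
Break-even (S = 0): Y = a/MPS = 690/0.24 = 2875

Y = 2875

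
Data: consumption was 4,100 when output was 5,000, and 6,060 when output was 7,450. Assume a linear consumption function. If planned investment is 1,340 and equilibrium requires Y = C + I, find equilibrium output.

MPC = (6060 − 4100)/(7450 − 5000) = 1960/2450 = 0.8
a = 4100 − 0.8(5000) = 100
Equilibrium: Y = 100 + 0.8Y + 1340
0.2Y = 1440, so Y = 1440/0.2 = 7200

Y = 7200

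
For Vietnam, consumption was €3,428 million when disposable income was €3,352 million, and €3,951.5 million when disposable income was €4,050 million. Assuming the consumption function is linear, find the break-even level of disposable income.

MPC = (3951.5 − 3428)/(4050 − 3352) = 523.5/698 = 0.75
a = 3428 − 0.75(3352) = 3428 − 2514 = 914
Break-even: Y = a/(1−MPC) = 914/0.25 = 3656

Y = 3656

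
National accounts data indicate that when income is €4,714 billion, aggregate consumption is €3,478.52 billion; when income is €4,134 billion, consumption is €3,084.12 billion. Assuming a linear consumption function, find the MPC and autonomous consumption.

MPC = 0.68; a = 273

MPC = ΔC/ΔY = (3478.52 − 3084.12)/(4714 − 4134) = 394.4/580 = 0.68
a = C − MPC·Y = 3084.12 − 0.68(4134) = 3084.12 − 2811.12 = 273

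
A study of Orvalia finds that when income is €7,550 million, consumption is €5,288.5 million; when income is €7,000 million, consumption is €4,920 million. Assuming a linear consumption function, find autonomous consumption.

MPC = ΔC/ΔY = (5288.5 − 4920)/(7550 − 7000) = 368.5/550 = 0.67
a = C − MPC·Y = 4920 − 0.67(7000) = 4920 − 4690 = 230

a = 230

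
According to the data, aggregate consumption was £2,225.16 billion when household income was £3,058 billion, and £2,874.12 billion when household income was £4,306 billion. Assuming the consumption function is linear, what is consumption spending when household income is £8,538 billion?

MPC = (2874.12 − 2225.16)/(4306 − 3058) = 648.96/1248 = 0.52
a = 2225.16 − 0.52(3058) = 2225.16 − 1590.16 = 635
C = 635 + 0.52(8538) = 635 + 4439.76 = 5074.76

C = 5074.76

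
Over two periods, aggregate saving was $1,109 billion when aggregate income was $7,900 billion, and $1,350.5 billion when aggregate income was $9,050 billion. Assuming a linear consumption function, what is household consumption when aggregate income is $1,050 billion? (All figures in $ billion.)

C = 1379.5

MPS = ΔS/ΔY = (1350.5 − 1109)/(9050 − 7900) = 241.5/1150 = 0.21
MPC = 1 − MPS = 0.79
Autonomous saving = 1109 − 0.21(7900) = -550, so a = 550
C = 550 + 0.79(1050) = 550 + 829.5 = 1379.5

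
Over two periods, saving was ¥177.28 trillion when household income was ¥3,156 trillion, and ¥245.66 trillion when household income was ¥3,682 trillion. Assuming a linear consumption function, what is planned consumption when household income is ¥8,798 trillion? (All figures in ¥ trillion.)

MPS = ΔS/ΔY = (245.66 − 177.28)/(3682 − 3156) = 68.38/526 = 0.13
MPC = 1 − MPS = 0.87
Autonomous saving = 177.28 − 0.13(3156) = -233, so a = 233
C = 233 + 0.87(8798) = 233 + 7654.26 = 7887.26

C = 7887.26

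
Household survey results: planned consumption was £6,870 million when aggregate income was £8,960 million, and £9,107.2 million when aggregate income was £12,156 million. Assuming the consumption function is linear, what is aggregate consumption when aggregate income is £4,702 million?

C = 3889.4

MPC = (9107.2 − 6870)/(12156 − 8960) = 2237.2/3196 = 0.7
a = 6870 − 0.7(8960) = 6870 − 6272 = 598
C = 598 + 0.7(4702) = 598 + 3291.4 = 3889.4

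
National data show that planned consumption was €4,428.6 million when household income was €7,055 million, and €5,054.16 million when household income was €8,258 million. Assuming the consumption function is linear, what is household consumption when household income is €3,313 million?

MPC = (5054.16 − 4428.6)/(8258 − 7055) = 625.56/1203 = 0.52
a = 4428.6 − 0.52(7055) = 4428.6 − 3668.6 = 760
C = 760 + 0.52(3313) = 760 + 1722.76 = 2482.76

C = 2482.76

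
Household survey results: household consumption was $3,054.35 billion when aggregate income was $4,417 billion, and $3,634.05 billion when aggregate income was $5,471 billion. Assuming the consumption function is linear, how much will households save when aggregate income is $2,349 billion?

MPC = (3634.05 − 3054.35)/(5471 − 4417) = 579.7/1054 = 0.55
a = 3054.35 − 0.55(4417) = 3054.35 − 2429.35 = 625
C = 625 + 0.55(2349) = 1916.95
S = 2349 − 1916.95 = 432.05

S = 432.05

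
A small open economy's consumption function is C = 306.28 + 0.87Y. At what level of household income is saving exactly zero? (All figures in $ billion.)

At break-even, C = Y: 306.28 + 0.87Y = Y
0.13Y = 306.28, so Y = 306.28/0.13 = 2356

Y = 2356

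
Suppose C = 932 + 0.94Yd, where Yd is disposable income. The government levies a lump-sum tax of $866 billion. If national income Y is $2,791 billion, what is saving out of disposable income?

Yd = Y − T = 2791 − 866 = 1925
C = 932 + 0.94(1925) = 932 + 1809.5 = 2741.5
S = Yd − C = 1925 − 2741.5 = -816.5

S = -816.5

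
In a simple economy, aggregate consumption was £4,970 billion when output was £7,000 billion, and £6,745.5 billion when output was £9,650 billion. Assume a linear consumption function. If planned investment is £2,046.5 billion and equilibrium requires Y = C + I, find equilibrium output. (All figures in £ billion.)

Y = 7050

MPC = (6745.5 − 4970)/(9650 − 7000) = 1775.5/2650 = 0.67
a = 4970 − 0.67(7000) = 280
Equilibrium: Y = 280 + 0.67Y + 2046.5
0.33Y = 2326.5, so Y = 2326.5/0.33 = 7050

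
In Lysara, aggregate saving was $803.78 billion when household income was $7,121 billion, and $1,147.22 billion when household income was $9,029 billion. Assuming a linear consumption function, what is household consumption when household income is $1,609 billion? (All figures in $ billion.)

C = 1797.38

MPS = ΔS/ΔY = (1147.22 − 803.78)/(9029 − 7121) = 343.44/1908 = 0.18
MPC = 1 − MPS = 0.82
Autonomous saving = 803.78 − 0.18(7121) = -478, so a = 478
C = 478 + 0.82(1609) = 478 + 1319.38 = 1797.38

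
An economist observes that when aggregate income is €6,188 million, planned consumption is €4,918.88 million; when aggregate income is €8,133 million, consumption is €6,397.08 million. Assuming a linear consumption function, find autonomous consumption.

MPC = ΔC/ΔY = (6397.08 − 4918.88)/(8133 − 6188) = 1478.2/1945 = 0.76
a = C − MPC·Y = 4918.88 − 0.76(6188) = 4918.88 − 4702.88 = 216

a = 216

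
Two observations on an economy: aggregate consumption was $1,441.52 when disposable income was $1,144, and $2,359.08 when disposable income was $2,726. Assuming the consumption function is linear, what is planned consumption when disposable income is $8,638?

C = 5788.04

MPC = (2359.08 − 1441.52)/(2726 − 1144) = 917.56/1582 = 0.58
a = 1441.52 − 0.58(1144) = 1441.52 − 663.52 = 778
C = 778 + 0.58(8638) = 778 + 5010.04 = 5788.04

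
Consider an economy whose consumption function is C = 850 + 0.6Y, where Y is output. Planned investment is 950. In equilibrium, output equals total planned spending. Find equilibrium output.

Y = C + I = 850 + 0.6Y + 950
Y − 0.6Y = 1800
0.4Y = 1800, so Y = 1800/0.4 = 4500

Y = 4500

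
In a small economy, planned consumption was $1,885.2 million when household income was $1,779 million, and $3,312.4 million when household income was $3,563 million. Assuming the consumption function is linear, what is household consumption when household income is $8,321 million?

MPC = (3312.4 − 1885.2)/(3563 − 1779) = 1427.2/1784 = 0.8
a = 1885.2 − 0.8(1779) = 1885.2 − 1423.2 = 462
C = 462 + 0.8(8321) = 462 + 6656.8 = 7118.8

C = 7118.8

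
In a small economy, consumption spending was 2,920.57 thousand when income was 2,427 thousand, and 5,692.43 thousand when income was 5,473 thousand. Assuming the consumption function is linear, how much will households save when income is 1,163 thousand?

S = -607.33

MPC = (5692.43 − 2920.57)/(5473 − 2427) = 2771.86/3046 = 0.91
a = 2920.57 − 0.91(2427) = 2920.57 − 2208.57 = 712
C = 712 + 0.91(1163) = 1770.33
S = 1163 − 1770.33 = -607.33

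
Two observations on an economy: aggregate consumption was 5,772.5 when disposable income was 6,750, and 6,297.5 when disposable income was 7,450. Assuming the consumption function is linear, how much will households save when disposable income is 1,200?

S = -410

MPC = (6297.5 − 5772.5)/(7450 − 6750) = 525/700 = 0.75
a = 5772.5 − 0.75(6750) = 5772.5 − 5062.5 = 710
C = 710 + 0.75(1200) = 1610
S = 1200 − 1610 = -410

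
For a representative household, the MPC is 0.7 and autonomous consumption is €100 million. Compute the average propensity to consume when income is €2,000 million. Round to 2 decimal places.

C = 100 + 0.7(2000) = 1500
APC = C/Y = 1500/2000 = 0.75

APC = 0.75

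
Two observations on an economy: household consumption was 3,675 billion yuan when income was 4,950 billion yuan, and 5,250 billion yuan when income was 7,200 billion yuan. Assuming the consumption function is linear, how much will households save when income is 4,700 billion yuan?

S = 1200

MPC = (5250 − 3675)/(7200 − 4950) = 1575/2250 = 0.7
a = 3675 − 0.7(4950) = 3675 − 3465 = 210
C = 210 + 0.7(4700) = 3500
S = 4700 − 3500 = 1200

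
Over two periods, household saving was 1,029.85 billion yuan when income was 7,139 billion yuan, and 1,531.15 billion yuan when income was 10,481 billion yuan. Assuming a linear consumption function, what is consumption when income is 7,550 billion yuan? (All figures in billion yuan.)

C = 6458.5

MPS = ΔS/ΔY = (1531.15 − 1029.85)/(10481 − 7139) = 501.3/3342 = 0.15
MPC = 1 − MPS = 0.85
Autonomous saving = 1029.85 − 0.15(7139) = -41, so a = 41
C = 41 + 0.85(7550) = 41 + 6417.5 = 6458.5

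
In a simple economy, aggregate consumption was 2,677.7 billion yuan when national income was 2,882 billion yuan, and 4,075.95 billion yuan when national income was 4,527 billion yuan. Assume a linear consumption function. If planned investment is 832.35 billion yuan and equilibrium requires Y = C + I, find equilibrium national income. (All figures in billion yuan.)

MPC = (4075.95 − 2677.7)/(4527 − 2882) = 1398.25/1645 = 0.85
a = 2677.7 − 0.85(2882) = 228
Equilibrium: Y = 228 + 0.85Y + 832.35
0.15Y = 1060.35, so Y = 1060.35/0.15 = 7069

Y = 7069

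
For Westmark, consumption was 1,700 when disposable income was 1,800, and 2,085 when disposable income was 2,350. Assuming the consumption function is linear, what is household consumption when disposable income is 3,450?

C = 2855

MPC = (2085 − 1700)/(2350 − 1800) = 385/550 = 0.7
a = 1700 − 0.7(1800) = 1700 − 1260 = 440
C = 440 + 0.7(3450) = 440 + 2415 = 2855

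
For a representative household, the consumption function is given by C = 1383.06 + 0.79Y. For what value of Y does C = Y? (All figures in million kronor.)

Y = 6586

At break-even, C = Y: 1383.06 + 0.79Y = Y
0.21Y = 1383.06, so Y = 1383.06/0.21 = 6586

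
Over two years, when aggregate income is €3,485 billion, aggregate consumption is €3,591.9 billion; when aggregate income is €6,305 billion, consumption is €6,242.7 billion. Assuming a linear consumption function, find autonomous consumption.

a = 316

MPC = ΔC/ΔY = (6242.7 − 3591.9)/(6305 − 3485) = 2650.8/2820 = 0.94
a = C − MPC·Y = 3591.9 − 0.94(3485) = 3591.9 − 3275.9 = 316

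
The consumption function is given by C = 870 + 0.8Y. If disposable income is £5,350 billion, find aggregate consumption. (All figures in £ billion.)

C = 5150

C = 870 + 0.8(5350) = 870 + 4280 = 5150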